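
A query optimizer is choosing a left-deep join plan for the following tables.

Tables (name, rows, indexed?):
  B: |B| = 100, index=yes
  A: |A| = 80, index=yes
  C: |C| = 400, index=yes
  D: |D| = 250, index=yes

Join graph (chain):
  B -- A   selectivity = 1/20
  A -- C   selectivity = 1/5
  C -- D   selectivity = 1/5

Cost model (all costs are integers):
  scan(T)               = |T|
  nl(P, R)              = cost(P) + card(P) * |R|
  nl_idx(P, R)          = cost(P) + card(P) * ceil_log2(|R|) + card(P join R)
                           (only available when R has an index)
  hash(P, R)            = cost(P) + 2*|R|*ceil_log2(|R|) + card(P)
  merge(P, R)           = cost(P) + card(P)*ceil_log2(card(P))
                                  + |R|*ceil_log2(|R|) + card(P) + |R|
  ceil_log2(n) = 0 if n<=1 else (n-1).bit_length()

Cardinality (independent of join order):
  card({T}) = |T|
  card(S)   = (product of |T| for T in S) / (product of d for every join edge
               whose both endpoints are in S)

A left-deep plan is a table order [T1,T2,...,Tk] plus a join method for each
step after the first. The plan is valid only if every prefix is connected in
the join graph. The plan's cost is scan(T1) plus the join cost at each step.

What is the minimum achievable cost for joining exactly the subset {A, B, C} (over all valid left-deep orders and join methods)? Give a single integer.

8640

Selinger DP over subsets of {A,B,C}:
  {B}: scan cost=100, card=100
  {A}: scan cost=80, card=80
  {C}: scan cost=400, card=400
  {AB}: card=400; try (B,nl_idx)→1040, (A,nl_idx)→1200, (A,hash)→1320, (B,merge)→1520, (A,merge)→1540, (B,hash)→1560 …(+2); best=1040 via (B,nl_idx)
  {AC}: card=6400; try (A,hash)→1920, (C,merge)→4720, (A,merge)→5040, (C,nl_idx)→7200, (C,hash)→7360, (A,nl_idx)→9600 …(+2); best=1920 via (A,hash)
  {ABC}: card=32000; try (C,hash)→8640, (C,merge)→9040, (B,hash)→9720, (C,nl_idx)→36640, (B,nl_idx)→78720, (B,merge)→92320 …(+2); best=8640 via (C,hash)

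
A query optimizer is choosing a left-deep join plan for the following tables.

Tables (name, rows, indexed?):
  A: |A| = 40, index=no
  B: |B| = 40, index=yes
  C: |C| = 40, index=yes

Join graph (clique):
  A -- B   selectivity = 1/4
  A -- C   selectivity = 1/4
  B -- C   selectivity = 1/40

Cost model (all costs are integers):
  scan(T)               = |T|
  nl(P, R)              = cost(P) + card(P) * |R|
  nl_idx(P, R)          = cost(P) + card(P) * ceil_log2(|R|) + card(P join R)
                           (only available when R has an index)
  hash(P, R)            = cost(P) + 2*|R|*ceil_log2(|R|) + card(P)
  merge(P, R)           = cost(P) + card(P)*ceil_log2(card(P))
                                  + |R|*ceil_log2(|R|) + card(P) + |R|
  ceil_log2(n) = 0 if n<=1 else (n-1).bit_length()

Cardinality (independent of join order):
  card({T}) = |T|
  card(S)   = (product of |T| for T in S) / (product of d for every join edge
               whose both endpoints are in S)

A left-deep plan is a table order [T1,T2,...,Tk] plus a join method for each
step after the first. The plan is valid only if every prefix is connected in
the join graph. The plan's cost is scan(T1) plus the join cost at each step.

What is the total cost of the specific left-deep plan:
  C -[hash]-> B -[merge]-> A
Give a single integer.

step 1: scan C: cost=40, card=40
step 2: join B via hash
    card(P join B) = 40*40/(40) = 40
    cost = 40 + 2*40*6 + 40 = 560
step 3: join A via merge
    card(P join A) = 40*40/(4*4) = 100
    cost = 560 + 40*6 + 40*6 + 40 + 40 = 1120

1120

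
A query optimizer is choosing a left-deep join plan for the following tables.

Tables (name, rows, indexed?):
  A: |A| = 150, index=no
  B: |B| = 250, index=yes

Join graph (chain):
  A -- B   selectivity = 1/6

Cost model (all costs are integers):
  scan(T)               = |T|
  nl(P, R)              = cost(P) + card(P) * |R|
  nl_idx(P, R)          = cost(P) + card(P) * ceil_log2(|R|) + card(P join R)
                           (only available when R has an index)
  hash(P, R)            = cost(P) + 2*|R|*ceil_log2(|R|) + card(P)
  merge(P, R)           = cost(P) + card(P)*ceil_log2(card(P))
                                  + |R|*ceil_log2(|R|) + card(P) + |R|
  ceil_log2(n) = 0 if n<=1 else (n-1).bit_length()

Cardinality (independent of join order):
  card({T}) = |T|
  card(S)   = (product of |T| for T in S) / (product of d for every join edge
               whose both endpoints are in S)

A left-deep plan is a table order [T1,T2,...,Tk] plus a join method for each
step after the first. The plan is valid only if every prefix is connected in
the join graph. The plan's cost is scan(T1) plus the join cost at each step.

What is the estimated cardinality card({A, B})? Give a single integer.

Tables in S: A(150), B(250)
Edges inside S: A-B(d=6)
numerator = 150 * 250 = 37500
denominator = 6 = 6
card(S) = 37500 / 6 = 6250

6250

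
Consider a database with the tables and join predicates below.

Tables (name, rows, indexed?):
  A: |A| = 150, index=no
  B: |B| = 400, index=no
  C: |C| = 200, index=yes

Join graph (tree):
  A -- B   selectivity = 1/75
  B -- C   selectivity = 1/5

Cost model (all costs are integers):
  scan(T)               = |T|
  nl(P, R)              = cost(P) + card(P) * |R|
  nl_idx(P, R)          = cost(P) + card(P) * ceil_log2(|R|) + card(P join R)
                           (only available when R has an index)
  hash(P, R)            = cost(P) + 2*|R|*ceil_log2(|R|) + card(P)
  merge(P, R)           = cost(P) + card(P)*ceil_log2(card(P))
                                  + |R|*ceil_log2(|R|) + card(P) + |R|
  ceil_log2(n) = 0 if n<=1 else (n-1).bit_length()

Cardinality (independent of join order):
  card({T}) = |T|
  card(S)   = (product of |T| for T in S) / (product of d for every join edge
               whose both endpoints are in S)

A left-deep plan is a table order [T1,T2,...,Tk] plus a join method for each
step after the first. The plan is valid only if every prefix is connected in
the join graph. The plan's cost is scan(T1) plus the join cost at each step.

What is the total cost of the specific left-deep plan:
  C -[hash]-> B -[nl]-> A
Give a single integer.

2407600

step 1: scan C: cost=200, card=200
step 2: join B via hash
    card(P join B) = 200*400/(5) = 16000
    cost = 200 + 2*400*9 + 200 = 7600
step 3: join A via nl
    card(P join A) = 16000*150/(75) = 32000
    cost = 7600 + 16000*150 = 2407600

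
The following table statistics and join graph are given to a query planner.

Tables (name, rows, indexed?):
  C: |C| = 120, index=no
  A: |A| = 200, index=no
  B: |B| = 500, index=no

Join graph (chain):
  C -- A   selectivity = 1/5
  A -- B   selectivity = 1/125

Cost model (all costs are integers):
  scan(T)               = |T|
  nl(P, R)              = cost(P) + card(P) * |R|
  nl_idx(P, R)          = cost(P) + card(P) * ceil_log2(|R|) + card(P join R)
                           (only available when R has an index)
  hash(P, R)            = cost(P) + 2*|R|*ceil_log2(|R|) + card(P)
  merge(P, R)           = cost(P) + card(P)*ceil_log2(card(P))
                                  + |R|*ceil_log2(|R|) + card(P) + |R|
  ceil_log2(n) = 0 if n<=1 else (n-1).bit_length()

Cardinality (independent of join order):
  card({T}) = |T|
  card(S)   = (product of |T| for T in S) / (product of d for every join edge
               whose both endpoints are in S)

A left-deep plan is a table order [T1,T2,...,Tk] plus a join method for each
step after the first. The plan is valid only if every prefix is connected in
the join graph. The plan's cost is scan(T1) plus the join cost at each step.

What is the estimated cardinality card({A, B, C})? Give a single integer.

Tables in S: A(200), B(500), C(120)
Edges inside S: C-A(d=5), A-B(d=125)
numerator = 200 * 500 * 120 = 12000000
denominator = 5 * 125 = 625
card(S) = 12000000 / 625 = 19200

19200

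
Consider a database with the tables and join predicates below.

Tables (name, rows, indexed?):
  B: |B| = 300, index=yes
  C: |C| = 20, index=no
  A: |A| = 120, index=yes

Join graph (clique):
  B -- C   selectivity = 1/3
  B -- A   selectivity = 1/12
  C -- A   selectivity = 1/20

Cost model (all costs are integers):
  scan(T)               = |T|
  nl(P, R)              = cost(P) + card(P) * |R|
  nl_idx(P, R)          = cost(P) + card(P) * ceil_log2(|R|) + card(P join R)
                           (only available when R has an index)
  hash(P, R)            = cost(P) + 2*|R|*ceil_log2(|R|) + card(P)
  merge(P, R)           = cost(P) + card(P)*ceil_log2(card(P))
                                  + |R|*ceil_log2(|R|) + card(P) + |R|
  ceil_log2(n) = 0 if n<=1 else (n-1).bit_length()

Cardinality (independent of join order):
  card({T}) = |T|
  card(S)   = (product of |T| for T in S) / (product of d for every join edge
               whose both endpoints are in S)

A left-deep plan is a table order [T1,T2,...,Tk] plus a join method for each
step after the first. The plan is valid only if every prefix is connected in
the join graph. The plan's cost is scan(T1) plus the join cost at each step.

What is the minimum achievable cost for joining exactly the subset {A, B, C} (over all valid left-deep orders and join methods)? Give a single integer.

Selinger DP over subsets of {A,B,C}:
  {B}: scan cost=300, card=300
  {C}: scan cost=20, card=20
  {A}: scan cost=120, card=120
  {BC}: card=2000; try (C,hash)→800, (B,nl_idx)→2200, (B,merge)→3140, (C,merge)→3420, (B,hash)→5440, (B,nl)→6020 …(+1); best=800 via (C,hash)
  {AB}: card=3000; try (A,hash)→2280, (B,merge)→4080, (B,nl_idx)→4200, (A,merge)→4260, (A,nl_idx)→5400, (B,hash)→5640 …(+2); best=2280 via (A,hash)
  {AC}: card=120; try (A,nl_idx)→280, (C,hash)→440, (A,merge)→1100, (C,merge)→1200, (A,hash)→1720, (A,nl)→2420 …(+1); best=280 via (A,nl_idx)
  {ABC}: card=1000; try (B,nl_idx)→2360, (B,merge)→4240, (A,hash)→4480, (C,hash)→5480, (B,hash)→5800, (A,nl_idx)→15800 …(+5); best=2360 via (B,nl_idx)

2360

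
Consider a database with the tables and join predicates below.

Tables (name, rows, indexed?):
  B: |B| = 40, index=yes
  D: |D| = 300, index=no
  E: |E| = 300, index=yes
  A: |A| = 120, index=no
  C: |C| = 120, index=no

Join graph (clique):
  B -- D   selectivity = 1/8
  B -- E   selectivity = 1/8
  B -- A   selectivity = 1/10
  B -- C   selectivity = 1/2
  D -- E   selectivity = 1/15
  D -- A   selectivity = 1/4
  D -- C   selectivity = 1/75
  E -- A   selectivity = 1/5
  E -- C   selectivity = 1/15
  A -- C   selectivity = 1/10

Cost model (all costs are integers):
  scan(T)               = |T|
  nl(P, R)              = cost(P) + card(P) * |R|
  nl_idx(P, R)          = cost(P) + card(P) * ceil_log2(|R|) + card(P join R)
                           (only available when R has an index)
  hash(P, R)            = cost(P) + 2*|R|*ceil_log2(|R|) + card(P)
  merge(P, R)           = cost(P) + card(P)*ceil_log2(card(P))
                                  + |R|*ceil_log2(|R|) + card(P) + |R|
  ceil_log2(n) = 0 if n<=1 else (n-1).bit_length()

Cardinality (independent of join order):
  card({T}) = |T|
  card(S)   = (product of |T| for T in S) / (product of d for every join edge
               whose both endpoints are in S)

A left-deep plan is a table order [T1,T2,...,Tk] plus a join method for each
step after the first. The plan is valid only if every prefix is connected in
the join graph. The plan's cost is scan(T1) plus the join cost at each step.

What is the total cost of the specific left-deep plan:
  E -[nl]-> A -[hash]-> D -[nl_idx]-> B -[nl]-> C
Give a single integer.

537150

step 1: scan E: cost=300, card=300
step 2: join A via nl
    card(P join A) = 300*120/(5) = 7200
    cost = 300 + 300*120 = 36300
step 3: join D via hash
    card(P join D) = 7200*300/(15*4) = 36000
    cost = 36300 + 2*300*9 + 7200 = 48900
step 4: join B via nl_idx
    card(P join B) = 36000*40/(8*8*10) = 2250
    cost = 48900 + 36000*6 + 2250 = 267150
step 5: join C via nl
    card(P join C) = 2250*120/(2*75*15*10) = 12
    cost = 267150 + 2250*120 = 537150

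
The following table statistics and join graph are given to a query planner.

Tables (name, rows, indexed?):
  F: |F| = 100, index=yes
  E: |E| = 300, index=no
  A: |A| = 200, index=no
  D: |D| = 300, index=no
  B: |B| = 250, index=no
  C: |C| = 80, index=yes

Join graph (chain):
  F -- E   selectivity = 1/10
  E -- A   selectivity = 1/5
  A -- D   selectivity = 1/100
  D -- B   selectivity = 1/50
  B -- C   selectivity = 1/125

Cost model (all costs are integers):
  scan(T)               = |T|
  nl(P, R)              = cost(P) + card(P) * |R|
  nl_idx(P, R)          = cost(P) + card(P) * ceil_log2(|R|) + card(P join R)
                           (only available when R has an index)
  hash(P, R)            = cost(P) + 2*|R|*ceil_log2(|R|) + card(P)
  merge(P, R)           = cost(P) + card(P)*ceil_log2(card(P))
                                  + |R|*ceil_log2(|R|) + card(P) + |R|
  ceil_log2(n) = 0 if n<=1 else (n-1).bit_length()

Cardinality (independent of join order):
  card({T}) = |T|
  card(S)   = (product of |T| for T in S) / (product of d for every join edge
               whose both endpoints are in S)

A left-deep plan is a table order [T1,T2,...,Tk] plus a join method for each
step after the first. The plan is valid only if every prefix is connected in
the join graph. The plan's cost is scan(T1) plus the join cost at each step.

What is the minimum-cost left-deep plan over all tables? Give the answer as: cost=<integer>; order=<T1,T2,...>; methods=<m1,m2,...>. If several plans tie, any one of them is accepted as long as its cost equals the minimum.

Selinger DP (subsets sized 1..n):
  {F}: scan cost=100, card=100
  {E}: scan cost=300, card=300
  {A}: scan cost=200, card=200
  {D}: scan cost=300, card=300
  {B}: scan cost=250, card=250
  {C}: scan cost=80, card=80
  {EF}: card=3000; try (F,hash)→2000, (E,merge)→3900, (F,merge)→4100, (F,nl_idx)→5400, (E,hash)→5600, (E,nl)→30100 …(+1); best=2000 via (F,hash)
  {AE}: card=12000; try (A,hash)→3800, (E,merge)→5000, (A,merge)→5100, (E,hash)→5800, (E,nl)→60200, (A,nl)→60300; best=3800 via (A,hash)
  {AD}: card=600; try (A,hash)→3800, (D,merge)→5000, (A,merge)→5100, (D,hash)→5800, (D,nl)→60200, (A,nl)→60300; best=3800 via (A,hash)
  {BD}: card=1500; try (B,hash)→4600, (D,merge)→5500, (B,merge)→5550, (D,hash)→5900, (D,nl)→75250, (B,nl)→75300; best=4600 via (B,hash)
  {BC}: card=160; try (C,hash)→1620, (C,nl_idx)→2160, (B,merge)→2970, (C,merge)→3140, (B,hash)→4160, (B,nl)→20080 …(+1); best=1620 via (C,hash)
  {AEF}: card=120000; try (A,hash)→8200, (F,hash)→17200, (A,merge)→42800, (F,merge)→184600, (F,nl_idx)→207800, (A,nl)→602000 …(+1); best=8200 via (A,hash)
  {ADE}: card=36000; try (E,hash)→9800, (E,merge)→13400, (D,hash)→21200, (E,nl)→183800, (D,merge)→186800, (D,nl)→3603800; best=9800 via (E,hash)
  {ABD}: card=3000; try (B,hash)→8400, (A,hash)→9300, (B,merge)→12650, (A,merge)→24400, (B,nl)→153800, (A,nl)→304600; best=8400 via (B,hash)
  {BCD}: card=960; try (D,merge)→6060, (D,hash)→7180, (C,hash)→7220, (C,nl_idx)→16060, (C,merge)→23240, (D,nl)→49620 …(+1); best=6060 via (D,merge)
  {ADEF}: card=360000; try (F,hash)→47200, (D,hash)→133600, (F,nl_idx)→621800, (F,merge)→622600, (D,merge)→2171200, (F,nl)→3609800 …(+1); best=47200 via (F,hash)
  {ABDE}: card=180000; try (E,hash)→16800, (B,hash)→49800, (E,merge)→50400, (B,merge)→624050, (E,nl)→908400, (B,nl)→9009800; best=16800 via (E,hash)
  {ABCD}: card=1920; try (A,hash)→10220, (C,hash)→12520, (A,merge)→18420, (C,nl_idx)→31320, (C,merge)→48040, (A,nl)→198060 …(+1); best=10220 via (A,hash)
  {ABDEF}: card=1800000; try (F,hash)→198200, (B,hash)→411200, (F,nl_idx)→3076800, (F,merge)→3437600, (B,merge)→7249450, (F,nl)→18016800 …(+1); best=198200 via (F,hash)
  {ABCDE}: card=115200; try (E,hash)→17540, (E,merge)→36260, (C,hash)→197920, (E,nl)→586220, (C,nl_idx)→1392000, (C,merge)→3437440 …(+1); best=17540 via (E,hash)
  {ABCDEF}: card=1152000; try (F,hash)→134140, (F,nl_idx)→1975940, (C,hash)→1999320, (F,merge)→2091940, (F,nl)→11537540, (C,nl_idx)→13950200 …(+2); best=134140 via (F,hash)

cost=134140; order=B,C,D,A,E,F; methods=hash,merge,hash,hash,hash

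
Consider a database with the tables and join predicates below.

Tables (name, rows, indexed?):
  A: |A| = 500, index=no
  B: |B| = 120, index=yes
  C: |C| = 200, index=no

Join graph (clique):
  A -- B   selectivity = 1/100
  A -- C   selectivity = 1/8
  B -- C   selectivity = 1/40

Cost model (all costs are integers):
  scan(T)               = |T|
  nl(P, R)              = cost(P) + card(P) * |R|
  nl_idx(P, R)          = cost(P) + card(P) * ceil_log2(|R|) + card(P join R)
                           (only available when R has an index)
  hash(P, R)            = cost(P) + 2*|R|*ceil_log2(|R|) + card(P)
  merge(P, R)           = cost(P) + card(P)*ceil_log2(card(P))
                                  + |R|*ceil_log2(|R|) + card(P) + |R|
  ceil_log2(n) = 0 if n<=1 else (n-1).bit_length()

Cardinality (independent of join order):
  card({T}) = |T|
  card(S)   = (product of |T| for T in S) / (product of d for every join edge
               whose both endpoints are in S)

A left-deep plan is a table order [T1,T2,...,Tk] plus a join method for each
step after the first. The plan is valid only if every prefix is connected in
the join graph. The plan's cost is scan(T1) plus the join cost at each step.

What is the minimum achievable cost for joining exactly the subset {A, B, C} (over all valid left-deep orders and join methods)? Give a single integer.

6480

Selinger DP over subsets of {A,B,C}:
  {A}: scan cost=500, card=500
  {B}: scan cost=120, card=120
  {C}: scan cost=200, card=200
  {AB}: card=600; try (B,hash)→2680, (B,nl_idx)→4600, (A,merge)→6080, (B,merge)→6460, (A,hash)→9240, (A,nl)→60120 …(+1); best=2680 via (B,hash)
  {AC}: card=12500; try (C,hash)→4200, (A,merge)→7000, (C,merge)→7300, (A,hash)→9400, (A,nl)→100200, (C,nl)→100500; best=4200 via (C,hash)
  {BC}: card=600; try (B,hash)→2080, (B,nl_idx)→2200, (C,merge)→2880, (B,merge)→2960, (C,hash)→3440, (C,nl)→24120 …(+1); best=2080 via (B,hash)
  {ABC}: card=375; try (C,hash)→6480, (C,merge)→11080, (A,hash)→11680, (A,merge)→13680, (B,hash)→18380, (B,nl_idx)→92075 …(+4); best=6480 via (C,hash)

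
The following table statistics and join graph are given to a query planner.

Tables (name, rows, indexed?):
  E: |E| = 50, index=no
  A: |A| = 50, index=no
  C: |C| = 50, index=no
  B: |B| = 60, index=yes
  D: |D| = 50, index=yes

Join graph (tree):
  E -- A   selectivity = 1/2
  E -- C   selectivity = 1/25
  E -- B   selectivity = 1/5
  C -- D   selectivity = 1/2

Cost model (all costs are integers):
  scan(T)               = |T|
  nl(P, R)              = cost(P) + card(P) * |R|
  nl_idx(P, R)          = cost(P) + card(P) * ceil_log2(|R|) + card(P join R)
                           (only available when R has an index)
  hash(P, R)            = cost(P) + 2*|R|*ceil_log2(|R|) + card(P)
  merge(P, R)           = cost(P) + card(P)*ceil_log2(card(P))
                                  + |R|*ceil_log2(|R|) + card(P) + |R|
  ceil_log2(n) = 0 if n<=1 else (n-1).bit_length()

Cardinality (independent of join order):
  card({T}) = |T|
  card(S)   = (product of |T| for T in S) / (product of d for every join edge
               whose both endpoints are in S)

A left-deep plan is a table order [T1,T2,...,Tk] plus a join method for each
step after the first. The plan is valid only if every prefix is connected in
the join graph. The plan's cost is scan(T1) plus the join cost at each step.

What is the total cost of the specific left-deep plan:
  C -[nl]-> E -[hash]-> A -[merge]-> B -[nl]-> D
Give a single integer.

step 1: scan C: cost=50, card=50
step 2: join E via nl
    card(P join E) = 50*50/(25) = 100
    cost = 50 + 50*50 = 2550
step 3: join A via hash
    card(P join A) = 100*50/(2) = 2500
    cost = 2550 + 2*50*6 + 100 = 3250
step 4: join B via merge
    card(P join B) = 2500*60/(5) = 30000
    cost = 3250 + 2500*12 + 60*6 + 2500 + 60 = 36170
step 5: join D via nl
    card(P join D) = 30000*50/(2) = 750000
    cost = 36170 + 30000*50 = 1536170

1536170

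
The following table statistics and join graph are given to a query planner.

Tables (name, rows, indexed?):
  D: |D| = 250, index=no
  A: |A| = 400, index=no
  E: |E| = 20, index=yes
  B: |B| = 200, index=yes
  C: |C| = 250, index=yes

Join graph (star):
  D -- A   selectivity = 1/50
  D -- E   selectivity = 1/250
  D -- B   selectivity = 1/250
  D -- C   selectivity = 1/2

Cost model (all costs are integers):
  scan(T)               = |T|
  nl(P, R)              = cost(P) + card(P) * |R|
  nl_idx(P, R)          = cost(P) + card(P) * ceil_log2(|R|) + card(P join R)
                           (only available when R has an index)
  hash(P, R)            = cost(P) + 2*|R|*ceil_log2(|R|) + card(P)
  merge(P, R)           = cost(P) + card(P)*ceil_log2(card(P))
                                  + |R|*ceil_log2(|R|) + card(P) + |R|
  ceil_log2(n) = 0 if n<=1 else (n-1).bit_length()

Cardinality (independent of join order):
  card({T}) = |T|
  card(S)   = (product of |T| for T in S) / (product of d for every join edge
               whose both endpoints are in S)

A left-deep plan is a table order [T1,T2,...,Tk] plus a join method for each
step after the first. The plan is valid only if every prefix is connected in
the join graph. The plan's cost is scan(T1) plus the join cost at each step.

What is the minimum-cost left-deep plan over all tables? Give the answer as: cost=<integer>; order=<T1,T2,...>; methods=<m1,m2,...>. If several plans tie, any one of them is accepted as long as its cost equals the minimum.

cost=8230; order=D,E,B,A,C; methods=hash,nl_idx,merge,merge

Selinger DP (subsets sized 1..n):
  {D}: scan cost=250, card=250
  {A}: scan cost=400, card=400
  {E}: scan cost=20, card=20
  {B}: scan cost=200, card=200
  {C}: scan cost=250, card=250
  {AD}: card=2000; try (D,hash)→4800, (A,merge)→6500, (D,merge)→6650, (A,hash)→7700, (A,nl)→100250, (D,nl)→100400; best=4800 via (D,hash)
  {DE}: card=20; try (E,hash)→700, (E,nl_idx)→1520, (D,merge)→2390, (E,merge)→2620, (D,hash)→4040, (D,nl)→5020 …(+1); best=700 via (E,hash)
  {BD}: card=200; try (B,nl_idx)→2450, (B,hash)→3700, (D,merge)→4250, (B,merge)→4300, (D,hash)→4400, (D,nl)→50200 …(+1); best=2450 via (B,nl_idx)
  {CD}: card=31250; try (D,hash)→4500, (C,hash)→4500, (D,merge)→4750, (C,merge)→4750, (C,nl_idx)→33500, (D,nl)→62750 …(+1); best=4500 via (D,hash)
  {ADE}: card=160; try (A,merge)→4820, (E,hash)→7000, (A,hash)→7920, (A,nl)→8700, (E,nl_idx)→14960, (E,merge)→28920 …(+1); best=4820 via (A,merge)
  {ABD}: card=1600; try (A,merge)→8250, (A,hash)→9850, (B,hash)→10000, (B,nl_idx)→22400, (B,merge)→30600, (A,nl)→82450 …(+1); best=8250 via (A,merge)
  {ACD}: card=250000; try (C,hash)→10800, (C,merge)→31050, (A,hash)→42950, (C,nl_idx)→270800, (C,nl)→504800, (A,merge)→508500 …(+1); best=10800 via (C,hash)
  {BDE}: card=16; try (B,nl_idx)→876, (B,merge)→2620, (E,hash)→2850, (E,nl_idx)→3466, (B,hash)→3920, (E,merge)→4370 …(+2); best=876 via (B,nl_idx)
  {CDE}: card=2500; try (C,merge)→3070, (C,nl_idx)→3360, (C,hash)→4720, (C,nl)→5700, (E,hash)→35950, (E,nl_idx)→163250 …(+2); best=3070 via (C,merge)
  {BCD}: card=25000; try (C,merge)→6500, (C,hash)→6650, (C,nl_idx)→29050, (B,hash)→38950, (C,nl)→52450, (B,nl_idx)→279500 …(+2); best=6500 via (C,merge)
  {ABDE}: card=128; try (A,merge)→4956, (B,nl_idx)→6228, (A,nl)→7276, (B,merge)→8060, (A,hash)→8092, (B,hash)→8180 …(+5); best=4956 via (A,merge)
  {ACDE}: card=20000; try (C,merge)→8510, (C,hash)→8980, (A,hash)→12770, (C,nl_idx)→26100, (A,merge)→39570, (C,nl)→44820 …(+5); best=8510 via (C,merge)
  {ABCD}: card=200000; try (C,hash)→13850, (C,merge)→29700, (A,hash)→38700, (C,nl_idx)→221050, (B,hash)→264000, (C,nl)→408250 …(+5); best=13850 via (C,hash)
  {BCDE}: card=2000; try (C,nl_idx)→3004, (C,merge)→3206, (C,nl)→4876, (C,hash)→4892, (B,hash)→8770, (B,nl_idx)→25070 …(+6); best=3004 via (C,nl_idx)
  {ABCDE}: card=16000; try (C,merge)→8230, (C,hash)→9084, (A,hash)→12204, (C,nl_idx)→21980, (A,merge)→31004, (B,hash)→31710 …(+9); best=8230 via (C,merge)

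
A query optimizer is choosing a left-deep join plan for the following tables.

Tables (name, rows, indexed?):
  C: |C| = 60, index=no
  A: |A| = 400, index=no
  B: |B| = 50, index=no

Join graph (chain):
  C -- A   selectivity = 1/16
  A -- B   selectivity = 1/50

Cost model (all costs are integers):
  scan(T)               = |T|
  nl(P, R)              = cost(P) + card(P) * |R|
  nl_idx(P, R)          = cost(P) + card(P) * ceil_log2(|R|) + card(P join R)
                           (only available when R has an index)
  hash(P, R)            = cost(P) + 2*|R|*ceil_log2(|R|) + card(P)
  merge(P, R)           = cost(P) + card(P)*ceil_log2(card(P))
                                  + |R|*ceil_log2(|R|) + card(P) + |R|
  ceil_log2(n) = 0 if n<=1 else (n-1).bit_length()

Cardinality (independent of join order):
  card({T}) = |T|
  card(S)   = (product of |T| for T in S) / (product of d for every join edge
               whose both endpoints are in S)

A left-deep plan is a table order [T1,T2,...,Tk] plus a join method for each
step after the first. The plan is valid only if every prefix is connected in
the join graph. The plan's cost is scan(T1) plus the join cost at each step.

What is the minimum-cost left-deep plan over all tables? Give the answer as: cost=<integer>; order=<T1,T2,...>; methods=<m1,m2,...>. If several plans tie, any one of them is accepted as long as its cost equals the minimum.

cost=2520; order=A,B,C; methods=hash,hash

Selinger DP (subsets sized 1..n):
  {C}: scan cost=60, card=60
  {A}: scan cost=400, card=400
  {B}: scan cost=50, card=50
  {AC}: card=1500; try (C,hash)→1520, (A,merge)→4480, (C,merge)→4820, (A,hash)→7320, (A,nl)→24060, (C,nl)→24400; best=1520 via (C,hash)
  {AB}: card=400; try (B,hash)→1400, (A,merge)→4400, (B,merge)→4750, (A,hash)→7300, (A,nl)→20050, (B,nl)→20400; best=1400 via (B,hash)
  {ABC}: card=1500; try (C,hash)→2520, (B,hash)→3620, (C,merge)→5820, (B,merge)→19870, (C,nl)→25400, (B,nl)→76520; best=2520 via (C,hash)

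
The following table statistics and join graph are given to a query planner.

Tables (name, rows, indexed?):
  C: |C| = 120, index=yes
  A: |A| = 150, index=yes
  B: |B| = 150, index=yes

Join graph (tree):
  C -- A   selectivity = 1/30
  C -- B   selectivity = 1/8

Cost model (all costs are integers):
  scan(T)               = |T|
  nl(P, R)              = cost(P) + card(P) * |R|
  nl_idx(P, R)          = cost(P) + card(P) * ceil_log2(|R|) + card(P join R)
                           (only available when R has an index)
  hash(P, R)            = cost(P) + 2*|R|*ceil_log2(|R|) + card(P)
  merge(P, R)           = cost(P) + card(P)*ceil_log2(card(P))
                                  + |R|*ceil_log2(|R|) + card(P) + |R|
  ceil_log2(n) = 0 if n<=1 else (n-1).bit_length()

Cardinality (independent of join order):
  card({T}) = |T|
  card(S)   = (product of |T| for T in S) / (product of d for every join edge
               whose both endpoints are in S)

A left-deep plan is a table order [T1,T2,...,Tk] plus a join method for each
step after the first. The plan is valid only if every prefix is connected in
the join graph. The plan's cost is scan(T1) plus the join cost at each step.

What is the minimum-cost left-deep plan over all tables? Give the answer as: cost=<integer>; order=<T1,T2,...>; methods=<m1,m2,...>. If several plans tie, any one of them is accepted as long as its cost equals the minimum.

cost=4680; order=C,A,B; methods=nl_idx,hash

Selinger DP (subsets sized 1..n):
  {C}: scan cost=120, card=120
  {A}: scan cost=150, card=150
  {B}: scan cost=150, card=150
  {AC}: card=600; try (A,nl_idx)→1680, (C,nl_idx)→1800, (C,hash)→1980, (A,merge)→2430, (C,merge)→2460, (A,hash)→2640 …(+2); best=1680 via (A,nl_idx)
  {BC}: card=2250; try (C,hash)→1980, (B,merge)→2430, (C,merge)→2460, (B,hash)→2640, (B,nl_idx)→3330, (C,nl_idx)→3450 …(+2); best=1980 via (C,hash)
  {ABC}: card=11250; try (B,hash)→4680, (A,hash)→6630, (B,merge)→9630, (B,nl_idx)→17730, (A,nl_idx)→31230, (A,merge)→32580 …(+2); best=4680 via (B,hash)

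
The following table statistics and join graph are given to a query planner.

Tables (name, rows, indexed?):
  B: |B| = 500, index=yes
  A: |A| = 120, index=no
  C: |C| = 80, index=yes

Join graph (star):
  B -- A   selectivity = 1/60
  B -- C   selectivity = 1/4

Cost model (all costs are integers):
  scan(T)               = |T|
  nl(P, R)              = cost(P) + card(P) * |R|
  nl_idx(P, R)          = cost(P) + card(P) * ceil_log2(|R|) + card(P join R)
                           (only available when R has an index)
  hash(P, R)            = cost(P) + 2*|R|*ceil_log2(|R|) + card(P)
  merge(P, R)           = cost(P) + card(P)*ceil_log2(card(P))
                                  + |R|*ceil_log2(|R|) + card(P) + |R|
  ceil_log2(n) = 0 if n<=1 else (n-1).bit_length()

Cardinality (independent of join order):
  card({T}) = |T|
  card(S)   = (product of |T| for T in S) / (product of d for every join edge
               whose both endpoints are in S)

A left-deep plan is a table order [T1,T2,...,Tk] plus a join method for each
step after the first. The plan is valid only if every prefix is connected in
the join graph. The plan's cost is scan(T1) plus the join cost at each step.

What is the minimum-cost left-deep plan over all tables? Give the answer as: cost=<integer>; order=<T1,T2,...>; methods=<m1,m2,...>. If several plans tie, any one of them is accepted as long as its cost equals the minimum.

Selinger DP (subsets sized 1..n):
  {B}: scan cost=500, card=500
  {A}: scan cost=120, card=120
  {C}: scan cost=80, card=80
  {AB}: card=1000; try (B,nl_idx)→2200, (A,hash)→2680, (B,merge)→6080, (A,merge)→6460, (B,hash)→9240, (B,nl)→60120 …(+1); best=2200 via (B,nl_idx)
  {BC}: card=10000; try (C,hash)→2120, (B,merge)→5720, (C,merge)→6140, (B,hash)→9160, (B,nl_idx)→10800, (C,nl_idx)→14000 …(+2); best=2120 via (C,hash)
  {ABC}: card=20000; try (C,hash)→4320, (A,hash)→13800, (C,merge)→13840, (C,nl_idx)→29200, (C,nl)→82200, (A,merge)→153080 …(+1); best=4320 via (C,hash)

cost=4320; order=A,B,C; methods=nl_idx,hash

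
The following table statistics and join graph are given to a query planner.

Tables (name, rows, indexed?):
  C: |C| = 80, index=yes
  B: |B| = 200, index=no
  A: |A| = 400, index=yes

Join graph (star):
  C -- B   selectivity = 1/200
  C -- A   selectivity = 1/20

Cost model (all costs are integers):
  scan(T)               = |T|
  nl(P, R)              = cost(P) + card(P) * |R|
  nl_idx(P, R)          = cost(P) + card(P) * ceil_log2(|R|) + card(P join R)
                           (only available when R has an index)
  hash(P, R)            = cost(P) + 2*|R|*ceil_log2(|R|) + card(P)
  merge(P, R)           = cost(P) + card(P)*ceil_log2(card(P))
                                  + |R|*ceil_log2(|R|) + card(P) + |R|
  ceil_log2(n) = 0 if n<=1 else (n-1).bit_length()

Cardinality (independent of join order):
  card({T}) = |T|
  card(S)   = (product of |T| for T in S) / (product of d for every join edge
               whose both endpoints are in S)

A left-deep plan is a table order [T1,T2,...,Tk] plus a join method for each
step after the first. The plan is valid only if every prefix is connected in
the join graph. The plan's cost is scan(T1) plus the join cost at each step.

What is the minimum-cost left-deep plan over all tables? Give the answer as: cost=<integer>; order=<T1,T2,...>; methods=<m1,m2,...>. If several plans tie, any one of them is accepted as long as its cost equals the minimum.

Selinger DP (subsets sized 1..n):
  {C}: scan cost=80, card=80
  {B}: scan cost=200, card=200
  {A}: scan cost=400, card=400
  {BC}: card=80; try (C,hash)→1520, (C,nl_idx)→1680, (B,merge)→2520, (C,merge)→2640, (B,hash)→3360, (B,nl)→16080 …(+1); best=1520 via (C,hash)
  {AC}: card=1600; try (C,hash)→1920, (A,nl_idx)→2400, (A,merge)→4720, (C,nl_idx)→4800, (C,merge)→5040, (A,hash)→7360 …(+2); best=1920 via (C,hash)
  {ABC}: card=1600; try (A,nl_idx)→3840, (A,merge)→6160, (B,hash)→6720, (A,hash)→8800, (B,merge)→22920, (A,nl)→33520 …(+1); best=3840 via (A,nl_idx)

cost=3840; order=B,C,A; methods=hash,nl_idx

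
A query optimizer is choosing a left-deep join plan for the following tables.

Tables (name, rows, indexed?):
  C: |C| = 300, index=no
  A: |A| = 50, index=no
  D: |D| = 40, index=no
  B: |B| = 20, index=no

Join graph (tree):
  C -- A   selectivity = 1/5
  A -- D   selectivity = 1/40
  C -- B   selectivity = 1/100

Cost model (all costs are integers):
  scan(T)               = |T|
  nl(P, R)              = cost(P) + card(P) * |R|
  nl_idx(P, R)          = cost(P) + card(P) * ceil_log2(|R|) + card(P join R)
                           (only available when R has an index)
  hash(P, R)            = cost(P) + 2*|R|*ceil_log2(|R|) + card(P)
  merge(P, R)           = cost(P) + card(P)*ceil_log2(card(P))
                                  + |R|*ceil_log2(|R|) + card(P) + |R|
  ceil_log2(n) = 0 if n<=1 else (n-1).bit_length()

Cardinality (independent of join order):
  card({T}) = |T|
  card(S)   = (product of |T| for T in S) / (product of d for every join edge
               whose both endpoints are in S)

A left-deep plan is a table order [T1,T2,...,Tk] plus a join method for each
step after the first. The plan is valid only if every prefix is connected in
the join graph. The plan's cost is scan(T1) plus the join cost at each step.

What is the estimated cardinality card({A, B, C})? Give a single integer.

600

Tables in S: A(50), B(20), C(300)
Edges inside S: C-A(d=5), C-B(d=100)
numerator = 50 * 20 * 300 = 300000
denominator = 5 * 100 = 500
card(S) = 300000 / 500 = 600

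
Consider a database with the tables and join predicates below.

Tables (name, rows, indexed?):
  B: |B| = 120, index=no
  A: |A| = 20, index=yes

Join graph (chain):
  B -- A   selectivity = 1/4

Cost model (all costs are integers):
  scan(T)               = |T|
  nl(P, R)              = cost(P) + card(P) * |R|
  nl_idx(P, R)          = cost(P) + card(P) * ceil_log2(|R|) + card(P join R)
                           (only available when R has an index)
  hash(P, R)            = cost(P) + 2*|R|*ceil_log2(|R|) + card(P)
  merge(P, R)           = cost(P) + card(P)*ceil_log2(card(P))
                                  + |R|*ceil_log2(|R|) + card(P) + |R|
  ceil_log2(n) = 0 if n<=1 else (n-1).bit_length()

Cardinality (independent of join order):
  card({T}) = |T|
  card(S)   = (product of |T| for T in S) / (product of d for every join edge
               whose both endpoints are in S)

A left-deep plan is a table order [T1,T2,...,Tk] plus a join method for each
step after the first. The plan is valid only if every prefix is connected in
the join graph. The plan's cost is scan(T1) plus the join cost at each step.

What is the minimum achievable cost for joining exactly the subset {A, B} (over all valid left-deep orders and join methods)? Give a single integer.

Selinger DP over subsets of {A,B}:
  {B}: scan cost=120, card=120
  {A}: scan cost=20, card=20
  {AB}: card=600; try (A,hash)→440, (B,merge)→1100, (A,merge)→1200, (A,nl_idx)→1320, (B,hash)→1720, (B,nl)→2420 …(+1); best=440 via (A,hash)

440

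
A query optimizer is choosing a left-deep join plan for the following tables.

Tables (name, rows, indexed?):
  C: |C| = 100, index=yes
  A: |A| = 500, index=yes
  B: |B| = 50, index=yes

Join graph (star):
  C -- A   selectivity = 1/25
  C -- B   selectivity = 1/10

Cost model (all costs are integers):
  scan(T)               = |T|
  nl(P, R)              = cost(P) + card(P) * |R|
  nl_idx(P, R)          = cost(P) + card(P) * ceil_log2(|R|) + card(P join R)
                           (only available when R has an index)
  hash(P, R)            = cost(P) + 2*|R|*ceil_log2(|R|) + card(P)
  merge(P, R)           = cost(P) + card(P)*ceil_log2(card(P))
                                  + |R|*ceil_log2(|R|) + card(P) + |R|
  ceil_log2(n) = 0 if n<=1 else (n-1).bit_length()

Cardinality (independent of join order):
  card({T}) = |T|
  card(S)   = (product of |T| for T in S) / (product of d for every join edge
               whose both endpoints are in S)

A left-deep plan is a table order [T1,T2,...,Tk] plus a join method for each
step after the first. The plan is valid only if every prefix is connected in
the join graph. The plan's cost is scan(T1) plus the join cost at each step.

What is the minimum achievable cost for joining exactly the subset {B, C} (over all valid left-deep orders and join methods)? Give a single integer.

800

Selinger DP over subsets of {B,C}:
  {C}: scan cost=100, card=100
  {B}: scan cost=50, card=50
  {BC}: card=500; try (B,hash)→800, (C,nl_idx)→900, (C,merge)→1200, (B,nl_idx)→1200, (B,merge)→1250, (C,hash)→1500 …(+2); best=800 via (B,hash)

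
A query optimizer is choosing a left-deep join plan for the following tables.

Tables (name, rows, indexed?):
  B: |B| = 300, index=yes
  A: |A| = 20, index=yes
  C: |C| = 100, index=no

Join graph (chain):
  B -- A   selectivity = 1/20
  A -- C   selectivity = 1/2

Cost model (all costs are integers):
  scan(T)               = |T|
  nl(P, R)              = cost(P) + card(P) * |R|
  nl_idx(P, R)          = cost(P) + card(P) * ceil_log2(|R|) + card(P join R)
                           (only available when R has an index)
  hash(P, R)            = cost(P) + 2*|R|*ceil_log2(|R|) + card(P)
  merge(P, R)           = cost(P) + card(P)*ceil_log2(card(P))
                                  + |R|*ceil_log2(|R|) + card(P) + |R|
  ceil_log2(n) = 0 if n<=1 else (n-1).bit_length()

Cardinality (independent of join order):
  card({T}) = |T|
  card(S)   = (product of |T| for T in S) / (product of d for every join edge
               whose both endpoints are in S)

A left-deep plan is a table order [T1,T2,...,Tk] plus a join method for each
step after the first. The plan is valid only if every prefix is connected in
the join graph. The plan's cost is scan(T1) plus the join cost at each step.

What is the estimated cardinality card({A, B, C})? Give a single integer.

15000

Tables in S: A(20), B(300), C(100)
Edges inside S: B-A(d=20), A-C(d=2)
numerator = 20 * 300 * 100 = 600000
denominator = 20 * 2 = 40
card(S) = 600000 / 40 = 15000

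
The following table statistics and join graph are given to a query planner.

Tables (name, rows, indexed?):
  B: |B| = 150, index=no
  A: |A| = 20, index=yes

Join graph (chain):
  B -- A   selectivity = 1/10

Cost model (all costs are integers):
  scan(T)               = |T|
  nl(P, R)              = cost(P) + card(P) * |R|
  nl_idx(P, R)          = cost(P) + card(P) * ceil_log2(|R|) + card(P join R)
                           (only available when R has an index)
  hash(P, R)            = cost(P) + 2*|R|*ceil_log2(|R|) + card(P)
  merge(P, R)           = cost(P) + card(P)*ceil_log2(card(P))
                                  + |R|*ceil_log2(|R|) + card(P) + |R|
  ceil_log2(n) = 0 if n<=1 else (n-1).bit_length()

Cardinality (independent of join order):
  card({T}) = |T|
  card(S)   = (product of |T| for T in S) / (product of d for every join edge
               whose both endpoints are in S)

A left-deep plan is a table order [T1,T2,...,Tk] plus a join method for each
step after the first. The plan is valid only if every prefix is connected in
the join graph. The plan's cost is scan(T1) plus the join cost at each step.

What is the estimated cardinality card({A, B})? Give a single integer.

300

Tables in S: A(20), B(150)
Edges inside S: B-A(d=10)
numerator = 20 * 150 = 3000
denominator = 10 = 10
card(S) = 3000 / 10 = 300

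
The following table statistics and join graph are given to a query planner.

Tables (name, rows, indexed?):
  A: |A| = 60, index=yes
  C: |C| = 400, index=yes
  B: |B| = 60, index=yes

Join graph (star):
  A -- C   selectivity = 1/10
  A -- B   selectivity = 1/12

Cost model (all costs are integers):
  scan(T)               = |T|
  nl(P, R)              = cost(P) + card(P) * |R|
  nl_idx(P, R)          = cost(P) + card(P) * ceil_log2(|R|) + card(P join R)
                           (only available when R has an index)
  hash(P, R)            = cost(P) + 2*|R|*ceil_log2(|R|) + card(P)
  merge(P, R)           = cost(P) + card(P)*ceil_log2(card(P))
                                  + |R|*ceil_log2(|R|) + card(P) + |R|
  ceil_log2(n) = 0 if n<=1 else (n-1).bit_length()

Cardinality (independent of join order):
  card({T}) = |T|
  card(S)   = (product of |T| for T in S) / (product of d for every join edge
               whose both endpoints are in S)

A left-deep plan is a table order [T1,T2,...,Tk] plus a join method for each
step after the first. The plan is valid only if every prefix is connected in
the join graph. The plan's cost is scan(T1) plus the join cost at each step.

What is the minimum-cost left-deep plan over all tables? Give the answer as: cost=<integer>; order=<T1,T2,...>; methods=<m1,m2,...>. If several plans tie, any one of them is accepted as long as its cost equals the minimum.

cost=4640; order=C,A,B; methods=hash,hash

Selinger DP (subsets sized 1..n):
  {A}: scan cost=60, card=60
  {C}: scan cost=400, card=400
  {B}: scan cost=60, card=60
  {AC}: card=2400; try (A,hash)→1520, (C,nl_idx)→3000, (C,merge)→4480, (A,merge)→4820, (A,nl_idx)→5200, (C,hash)→7320 …(+2); best=1520 via (A,hash)
  {AB}: card=300; try (B,nl_idx)→720, (A,nl_idx)→720, (B,hash)→840, (A,hash)→840, (B,merge)→900, (A,merge)→900 …(+2); best=720 via (B,nl_idx)
  {ABC}: card=12000; try (B,hash)→4640, (C,merge)→7720, (C,hash)→8220, (C,nl_idx)→15420, (B,nl_idx)→27920, (B,merge)→33140 …(+2); best=4640 via (B,hash)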